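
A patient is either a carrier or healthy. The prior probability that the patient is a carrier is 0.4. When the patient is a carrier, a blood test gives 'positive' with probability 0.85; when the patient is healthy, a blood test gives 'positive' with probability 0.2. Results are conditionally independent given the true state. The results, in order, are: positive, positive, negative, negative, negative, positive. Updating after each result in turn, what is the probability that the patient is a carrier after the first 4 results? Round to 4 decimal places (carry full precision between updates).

0.2974

After 'positive': P(carrier) = 0.85·0.4000 / (0.85·0.4000 + 0.2·0.6000) ≈ 0.7391
After 'positive': P(carrier) = 0.85·0.7391 / (0.85·0.7391 + 0.2·0.2609) ≈ 0.9233
After 'negative': P(carrier) = 0.15·0.9233 / (0.15·0.9233 + 0.8·0.0767) ≈ 0.6930
After 'negative': P(carrier) = 0.15·0.6930 / (0.15·0.6930 + 0.8·0.3070) ≈ 0.2974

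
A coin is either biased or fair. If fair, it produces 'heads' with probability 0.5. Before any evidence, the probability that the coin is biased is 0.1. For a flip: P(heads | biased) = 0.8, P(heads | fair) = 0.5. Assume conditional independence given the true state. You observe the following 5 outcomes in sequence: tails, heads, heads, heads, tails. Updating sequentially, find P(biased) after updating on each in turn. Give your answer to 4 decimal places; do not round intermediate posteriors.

0.0679

Each posterior becomes the prior for the next update.
After 'tails': P(biased) = 0.2·0.1000 / (0.2·0.1000 + 0.5·0.9000) ≈ 0.0426
After 'heads': P(biased) = 0.8·0.0426 / (0.8·0.0426 + 0.5·0.9574) ≈ 0.0664
After 'heads': P(biased) = 0.8·0.0664 / (0.8·0.0664 + 0.5·0.9336) ≈ 0.1022
After 'heads': P(biased) = 0.8·0.1022 / (0.8·0.1022 + 0.5·0.8978) ≈ 0.1540
After 'tails': P(biased) = 0.2·0.1540 / (0.2·0.1540 + 0.5·0.8460) ≈ 0.0679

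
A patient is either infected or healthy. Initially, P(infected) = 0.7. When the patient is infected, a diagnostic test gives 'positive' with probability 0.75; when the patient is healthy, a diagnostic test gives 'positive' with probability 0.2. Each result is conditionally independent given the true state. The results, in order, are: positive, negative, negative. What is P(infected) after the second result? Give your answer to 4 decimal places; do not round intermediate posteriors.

0.7322

After 'positive': P(infected) = 0.75·0.7000 / (0.75·0.7000 + 0.2·0.3000) ≈ 0.8974
After 'negative': P(infected) = 0.25·0.8974 / (0.25·0.8974 + 0.8·0.1026) ≈ 0.7322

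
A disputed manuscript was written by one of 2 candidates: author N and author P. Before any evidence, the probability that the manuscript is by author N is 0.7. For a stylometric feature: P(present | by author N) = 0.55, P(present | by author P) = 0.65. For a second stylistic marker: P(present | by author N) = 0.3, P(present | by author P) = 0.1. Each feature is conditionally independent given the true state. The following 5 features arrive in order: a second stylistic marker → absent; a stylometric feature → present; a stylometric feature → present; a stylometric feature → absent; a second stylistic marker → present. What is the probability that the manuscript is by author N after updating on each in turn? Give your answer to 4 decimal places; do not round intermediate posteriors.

After a second stylistic marker='absent': P(author N) = 0.7·0.7000 / (0.7·0.7000 + 0.9·0.3000) ≈ 0.6447
After a stylometric feature='present': P(author N) = 0.55·0.6447 / (0.55·0.6447 + 0.65·0.3553) ≈ 0.6056
After a stylometric feature='present': P(author N) = 0.55·0.6056 / (0.55·0.6056 + 0.65·0.3944) ≈ 0.5651
After a stylometric feature='absent': P(author N) = 0.45·0.5651 / (0.45·0.5651 + 0.35·0.4349) ≈ 0.6256
After a second stylistic marker='present': P(author N) = 0.3·0.6256 / (0.3·0.6256 + 0.1·0.3744) ≈ 0.8337

0.8337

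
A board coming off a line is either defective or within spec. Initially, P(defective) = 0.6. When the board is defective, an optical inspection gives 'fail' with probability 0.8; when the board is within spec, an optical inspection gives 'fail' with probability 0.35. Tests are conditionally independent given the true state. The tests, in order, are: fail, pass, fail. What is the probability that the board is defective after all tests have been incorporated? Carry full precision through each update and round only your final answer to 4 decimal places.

0.7069

After 'fail': P(defective) = 0.8·0.6000 / (0.8·0.6000 + 0.35·0.4000) ≈ 0.7742
After 'pass': P(defective) = 0.2·0.7742 / (0.2·0.7742 + 0.65·0.2258) ≈ 0.5134
After 'fail': P(defective) = 0.8·0.5134 / (0.8·0.5134 + 0.35·0.4866) ≈ 0.7069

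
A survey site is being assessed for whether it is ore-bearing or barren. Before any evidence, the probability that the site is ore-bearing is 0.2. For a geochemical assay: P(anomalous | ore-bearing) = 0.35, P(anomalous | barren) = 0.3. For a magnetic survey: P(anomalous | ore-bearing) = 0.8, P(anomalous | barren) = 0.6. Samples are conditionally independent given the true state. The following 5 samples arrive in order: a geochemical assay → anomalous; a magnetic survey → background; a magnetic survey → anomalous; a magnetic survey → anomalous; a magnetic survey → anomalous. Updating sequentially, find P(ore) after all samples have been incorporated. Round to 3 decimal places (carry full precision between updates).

Apply Bayes' rule sequentially, carrying P(ore) forward.
After a geochemical assay='anomalous': P(ore) = 0.35·0.2000 / (0.35·0.2000 + 0.3·0.8000) ≈ 0.2258
After a magnetic survey='background': P(ore) = 0.2·0.2258 / (0.2·0.2258 + 0.4·0.7742) ≈ 0.1273
After a magnetic survey='anomalous': P(ore) = 0.8·0.1273 / (0.8·0.1273 + 0.6·0.8727) ≈ 0.1628
After a magnetic survey='anomalous': P(ore) = 0.8·0.1628 / (0.8·0.1628 + 0.6·0.8372) ≈ 0.2059
After a magnetic survey='anomalous': P(ore) = 0.8·0.2059 / (0.8·0.2059 + 0.6·0.7941) ≈ 0.2569

0.257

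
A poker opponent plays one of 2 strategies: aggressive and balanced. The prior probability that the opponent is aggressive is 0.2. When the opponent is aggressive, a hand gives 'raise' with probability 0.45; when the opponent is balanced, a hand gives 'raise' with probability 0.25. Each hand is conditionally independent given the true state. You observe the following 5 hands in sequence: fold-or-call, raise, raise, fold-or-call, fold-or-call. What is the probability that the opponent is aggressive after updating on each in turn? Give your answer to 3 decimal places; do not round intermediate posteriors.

0.242

After 'fold-or-call': P(aggressive) = 0.55·0.2000 / (0.55·0.2000 + 0.75·0.8000) ≈ 0.1549
After 'raise': P(aggressive) = 0.45·0.1549 / (0.45·0.1549 + 0.25·0.8451) ≈ 0.2481
After 'raise': P(aggressive) = 0.45·0.2481 / (0.45·0.2481 + 0.25·0.7519) ≈ 0.3726
After 'fold-or-call': P(aggressive) = 0.55·0.3726 / (0.55·0.3726 + 0.75·0.6274) ≈ 0.3034
After 'fold-or-call': P(aggressive) = 0.55·0.3034 / (0.55·0.3034 + 0.75·0.6966) ≈ 0.2421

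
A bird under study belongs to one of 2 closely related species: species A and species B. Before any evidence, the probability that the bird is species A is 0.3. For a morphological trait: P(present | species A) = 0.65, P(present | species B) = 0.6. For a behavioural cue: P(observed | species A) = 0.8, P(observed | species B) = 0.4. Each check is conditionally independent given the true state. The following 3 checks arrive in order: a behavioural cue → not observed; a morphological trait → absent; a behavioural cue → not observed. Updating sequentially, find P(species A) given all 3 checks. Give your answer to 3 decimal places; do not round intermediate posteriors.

0.040

After a behavioural cue='not observed': P(species A) = 0.2·0.3000 / (0.2·0.3000 + 0.6·0.7000) ≈ 0.1250
After a morphological trait='absent': P(species A) = 0.35·0.1250 / (0.35·0.1250 + 0.4·0.8750) ≈ 0.1111
After a behavioural cue='not observed': P(species A) = 0.2·0.1111 / (0.2·0.1111 + 0.6·0.8889) ≈ 0.0400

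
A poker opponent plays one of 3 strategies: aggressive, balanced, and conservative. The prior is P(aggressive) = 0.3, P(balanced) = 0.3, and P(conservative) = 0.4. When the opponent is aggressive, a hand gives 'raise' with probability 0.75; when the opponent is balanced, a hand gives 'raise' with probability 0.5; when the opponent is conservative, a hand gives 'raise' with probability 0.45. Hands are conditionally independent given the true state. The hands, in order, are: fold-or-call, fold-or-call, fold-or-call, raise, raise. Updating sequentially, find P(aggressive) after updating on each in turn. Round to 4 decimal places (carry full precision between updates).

0.1034

After 'fold-or-call': normaliser = 0.25·0.3000 + 0.5·0.3000 + 0.55·0.4000; P(aggressive) ≈ 0.1685, P(balanced) ≈ 0.3371, P(conservative) ≈ 0.4944
After 'fold-or-call': normaliser = 0.25·0.1685 + 0.5·0.3371 + 0.55·0.4944; P(aggressive) ≈ 0.0873, P(balanced) ≈ 0.3492, P(conservative) ≈ 0.5634
After 'fold-or-call': normaliser = 0.25·0.0873 + 0.5·0.3492 + 0.55·0.5634; P(aggressive) ≈ 0.0431, P(balanced) ≈ 0.3449, P(conservative) ≈ 0.6120
After 'raise': normaliser = 0.75·0.0431 + 0.5·0.3449 + 0.45·0.6120; P(aggressive) ≈ 0.0673, P(balanced) ≈ 0.3591, P(conservative) ≈ 0.5736
After 'raise': normaliser = 0.75·0.0673 + 0.5·0.3591 + 0.45·0.5736; P(aggressive) ≈ 0.1034, P(balanced) ≈ 0.3678, P(conservative) ≈ 0.5287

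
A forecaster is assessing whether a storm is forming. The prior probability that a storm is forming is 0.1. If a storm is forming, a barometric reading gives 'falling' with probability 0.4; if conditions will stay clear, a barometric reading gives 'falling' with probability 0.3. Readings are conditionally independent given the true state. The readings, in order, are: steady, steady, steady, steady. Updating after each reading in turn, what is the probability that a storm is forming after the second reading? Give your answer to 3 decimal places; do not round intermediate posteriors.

0.075

Apply Bayes' rule sequentially, carrying P(storm) forward.
After 'steady': P(storm) = 0.6·0.1000 / (0.6·0.1000 + 0.7·0.9000) ≈ 0.0870
After 'steady': P(storm) = 0.6·0.0870 / (0.6·0.0870 + 0.7·0.9130) ≈ 0.0755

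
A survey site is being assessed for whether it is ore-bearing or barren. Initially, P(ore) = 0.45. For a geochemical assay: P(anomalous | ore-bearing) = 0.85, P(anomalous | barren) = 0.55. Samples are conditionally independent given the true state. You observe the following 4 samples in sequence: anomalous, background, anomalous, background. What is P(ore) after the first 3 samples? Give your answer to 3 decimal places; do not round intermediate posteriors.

0.394

After 'anomalous': P(ore) = 0.85·0.4500 / (0.85·0.4500 + 0.55·0.5500) ≈ 0.5584
After 'background': P(ore) = 0.15·0.5584 / (0.15·0.5584 + 0.45·0.4416) ≈ 0.2965
After 'anomalous': P(ore) = 0.85·0.2965 / (0.85·0.2965 + 0.55·0.7035) ≈ 0.3944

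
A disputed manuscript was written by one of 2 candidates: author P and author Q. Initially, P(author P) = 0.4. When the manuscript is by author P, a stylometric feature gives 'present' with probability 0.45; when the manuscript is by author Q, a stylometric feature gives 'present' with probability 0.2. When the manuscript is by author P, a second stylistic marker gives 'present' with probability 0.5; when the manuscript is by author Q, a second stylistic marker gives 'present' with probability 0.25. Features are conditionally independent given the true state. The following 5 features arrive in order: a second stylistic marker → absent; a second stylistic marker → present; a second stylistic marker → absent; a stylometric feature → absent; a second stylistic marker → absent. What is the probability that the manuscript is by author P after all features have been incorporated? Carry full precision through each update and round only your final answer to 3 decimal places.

0.214

After a second stylistic marker='absent': P(author P) = 0.5·0.4000 / (0.5·0.4000 + 0.75·0.6000) ≈ 0.3077
After a second stylistic marker='present': P(author P) = 0.5·0.3077 / (0.5·0.3077 + 0.25·0.6923) ≈ 0.4706
After a second stylistic marker='absent': P(author P) = 0.5·0.4706 / (0.5·0.4706 + 0.75·0.5294) ≈ 0.3721
After a stylometric feature='absent': P(author P) = 0.55·0.3721 / (0.55·0.3721 + 0.8·0.6279) ≈ 0.2895
After a second stylistic marker='absent': P(author P) = 0.5·0.2895 / (0.5·0.2895 + 0.75·0.7105) ≈ 0.2136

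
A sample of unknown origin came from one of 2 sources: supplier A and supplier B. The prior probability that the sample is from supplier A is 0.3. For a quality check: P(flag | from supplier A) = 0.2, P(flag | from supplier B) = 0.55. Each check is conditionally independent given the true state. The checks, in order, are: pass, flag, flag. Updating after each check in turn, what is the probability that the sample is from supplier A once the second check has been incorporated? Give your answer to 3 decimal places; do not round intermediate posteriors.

Each posterior becomes the prior for the next update.
After 'pass': P(supplier A) = 0.8·0.3000 / (0.8·0.3000 + 0.45·0.7000) ≈ 0.4324
After 'flag': P(supplier A) = 0.2·0.4324 / (0.2·0.4324 + 0.55·0.5676) ≈ 0.2169

0.217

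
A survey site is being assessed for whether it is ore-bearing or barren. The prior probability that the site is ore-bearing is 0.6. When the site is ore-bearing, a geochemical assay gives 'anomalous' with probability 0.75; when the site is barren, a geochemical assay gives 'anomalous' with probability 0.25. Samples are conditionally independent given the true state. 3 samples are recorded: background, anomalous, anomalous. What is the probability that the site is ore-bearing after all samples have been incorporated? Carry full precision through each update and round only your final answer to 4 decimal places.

0.8182

After 'background': P(ore) = 0.25·0.6000 / (0.25·0.6000 + 0.75·0.4000) ≈ 0.3333
After 'anomalous': P(ore) = 0.75·0.3333 / (0.75·0.3333 + 0.25·0.6667) ≈ 0.6000
After 'anomalous': P(ore) = 0.75·0.6000 / (0.75·0.6000 + 0.25·0.4000) ≈ 0.8182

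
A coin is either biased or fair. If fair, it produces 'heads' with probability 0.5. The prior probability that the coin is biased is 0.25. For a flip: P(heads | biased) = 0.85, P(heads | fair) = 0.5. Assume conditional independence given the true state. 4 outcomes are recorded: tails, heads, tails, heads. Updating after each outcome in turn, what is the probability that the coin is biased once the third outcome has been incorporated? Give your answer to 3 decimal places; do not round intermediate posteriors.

After 'tails': P(biased) = 0.15·0.2500 / (0.15·0.2500 + 0.5·0.7500) ≈ 0.0909
After 'heads': P(biased) = 0.85·0.0909 / (0.85·0.0909 + 0.5·0.9091) ≈ 0.1453
After 'tails': P(biased) = 0.15·0.1453 / (0.15·0.1453 + 0.5·0.8547) ≈ 0.0485

0.049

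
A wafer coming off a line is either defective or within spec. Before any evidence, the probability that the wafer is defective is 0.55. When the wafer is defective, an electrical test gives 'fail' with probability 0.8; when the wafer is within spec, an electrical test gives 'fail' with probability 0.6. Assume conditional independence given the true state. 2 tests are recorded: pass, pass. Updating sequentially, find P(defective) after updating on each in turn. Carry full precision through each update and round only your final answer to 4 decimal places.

0.2340

After 'pass': P(defective) = 0.2·0.5500 / (0.2·0.5500 + 0.4·0.4500) ≈ 0.3793
After 'pass': P(defective) = 0.2·0.3793 / (0.2·0.3793 + 0.4·0.6207) ≈ 0.2340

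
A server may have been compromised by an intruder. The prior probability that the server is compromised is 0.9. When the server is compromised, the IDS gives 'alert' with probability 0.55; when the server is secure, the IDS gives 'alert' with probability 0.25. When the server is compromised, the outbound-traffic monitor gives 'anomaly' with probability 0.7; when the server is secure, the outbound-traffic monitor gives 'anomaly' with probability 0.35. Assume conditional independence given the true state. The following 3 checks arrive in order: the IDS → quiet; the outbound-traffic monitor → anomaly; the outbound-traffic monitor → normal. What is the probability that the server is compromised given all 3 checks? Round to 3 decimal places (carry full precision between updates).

After the IDS='quiet': P(compromised) = 0.45·0.9000 / (0.45·0.9000 + 0.75·0.1000) ≈ 0.8438
After the outbound-traffic monitor='anomaly': P(compromised) = 0.7·0.8438 / (0.7·0.8438 + 0.35·0.1562) ≈ 0.9153
After the outbound-traffic monitor='normal': P(compromised) = 0.3·0.9153 / (0.3·0.9153 + 0.65·0.0847) ≈ 0.8329

0.833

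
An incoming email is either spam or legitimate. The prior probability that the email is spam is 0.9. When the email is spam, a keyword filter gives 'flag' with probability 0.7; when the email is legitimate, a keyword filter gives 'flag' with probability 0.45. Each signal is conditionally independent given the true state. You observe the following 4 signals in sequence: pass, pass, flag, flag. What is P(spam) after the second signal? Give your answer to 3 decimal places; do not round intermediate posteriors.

0.728

After 'pass': P(spam) = 0.3·0.9000 / (0.3·0.9000 + 0.55·0.1000) ≈ 0.8308
After 'pass': P(spam) = 0.3·0.8308 / (0.3·0.8308 + 0.55·0.1692) ≈ 0.7281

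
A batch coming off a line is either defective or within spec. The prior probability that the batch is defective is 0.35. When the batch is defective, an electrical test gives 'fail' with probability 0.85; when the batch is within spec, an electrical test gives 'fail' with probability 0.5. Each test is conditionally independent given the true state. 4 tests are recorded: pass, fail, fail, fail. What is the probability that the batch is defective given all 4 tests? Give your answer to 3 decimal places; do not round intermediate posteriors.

Apply Bayes' rule sequentially, carrying P(defective) forward.
After 'pass': P(defective) = 0.15·0.3500 / (0.15·0.3500 + 0.5·0.6500) ≈ 0.1391
After 'fail': P(defective) = 0.85·0.1391 / (0.85·0.1391 + 0.5·0.8609) ≈ 0.2154
After 'fail': P(defective) = 0.85·0.2154 / (0.85·0.2154 + 0.5·0.7846) ≈ 0.3183
After 'fail': P(defective) = 0.85·0.3183 / (0.85·0.3183 + 0.5·0.6817) ≈ 0.4425

0.442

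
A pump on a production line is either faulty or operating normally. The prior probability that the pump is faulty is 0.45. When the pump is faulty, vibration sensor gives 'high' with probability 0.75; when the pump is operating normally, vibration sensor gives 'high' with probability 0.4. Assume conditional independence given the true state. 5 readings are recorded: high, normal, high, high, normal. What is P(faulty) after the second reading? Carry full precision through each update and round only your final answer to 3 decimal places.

0.390

Each posterior becomes the prior for the next update.
After 'high': P(faulty) = 0.75·0.4500 / (0.75·0.4500 + 0.4·0.5500) ≈ 0.6054
After 'normal': P(faulty) = 0.25·0.6054 / (0.25·0.6054 + 0.6·0.3946) ≈ 0.3899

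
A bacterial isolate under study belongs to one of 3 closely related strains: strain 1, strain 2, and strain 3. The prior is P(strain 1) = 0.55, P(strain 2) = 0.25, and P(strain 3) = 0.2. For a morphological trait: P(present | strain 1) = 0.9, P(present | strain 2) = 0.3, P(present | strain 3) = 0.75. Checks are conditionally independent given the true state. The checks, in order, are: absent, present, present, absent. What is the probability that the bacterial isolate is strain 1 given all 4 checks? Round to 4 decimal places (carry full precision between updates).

Apply Bayes' rule sequentially, carrying P(strain 1) forward.
After 'absent': normaliser = 0.1·0.5500 + 0.7·0.2500 + 0.25·0.2000; P(strain 1) ≈ 0.1964, P(strain 2) ≈ 0.6250, P(strain 3) ≈ 0.1786
After 'present': normaliser = 0.9·0.1964 + 0.3·0.6250 + 0.75·0.1786; P(strain 1) ≈ 0.3548, P(strain 2) ≈ 0.3763, P(strain 3) ≈ 0.2688
After 'present': normaliser = 0.9·0.3548 + 0.3·0.3763 + 0.75·0.2688; P(strain 1) ≈ 0.5038, P(strain 2) ≈ 0.1781, P(strain 3) ≈ 0.3181
After 'absent': normaliser = 0.1·0.5038 + 0.7·0.1781 + 0.25·0.3181; P(strain 1) ≈ 0.1979, P(strain 2) ≈ 0.4898, P(strain 3) ≈ 0.3123

0.1979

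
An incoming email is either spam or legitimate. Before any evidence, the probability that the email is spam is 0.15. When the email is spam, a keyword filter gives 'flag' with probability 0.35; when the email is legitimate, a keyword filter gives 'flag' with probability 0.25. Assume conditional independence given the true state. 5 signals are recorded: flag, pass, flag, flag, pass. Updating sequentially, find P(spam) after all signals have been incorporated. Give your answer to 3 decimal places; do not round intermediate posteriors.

0.267

After 'flag': P(spam) = 0.35·0.1500 / (0.35·0.1500 + 0.25·0.8500) ≈ 0.1981
After 'pass': P(spam) = 0.65·0.1981 / (0.65·0.1981 + 0.75·0.8019) ≈ 0.1764
After 'flag': P(spam) = 0.35·0.1764 / (0.35·0.1764 + 0.25·0.8236) ≈ 0.2306
After 'flag': P(spam) = 0.35·0.2306 / (0.35·0.2306 + 0.25·0.7694) ≈ 0.2956
After 'pass': P(spam) = 0.65·0.2956 / (0.65·0.2956 + 0.75·0.7044) ≈ 0.2667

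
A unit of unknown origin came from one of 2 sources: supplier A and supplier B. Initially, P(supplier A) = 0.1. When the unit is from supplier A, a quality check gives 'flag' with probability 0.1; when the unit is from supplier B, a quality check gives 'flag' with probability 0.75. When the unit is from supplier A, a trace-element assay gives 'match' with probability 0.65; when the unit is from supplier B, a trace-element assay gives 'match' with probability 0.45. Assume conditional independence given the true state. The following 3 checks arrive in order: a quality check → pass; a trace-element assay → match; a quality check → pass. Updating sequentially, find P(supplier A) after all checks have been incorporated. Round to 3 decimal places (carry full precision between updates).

After a quality check='pass': P(supplier A) = 0.9·0.1000 / (0.9·0.1000 + 0.25·0.9000) ≈ 0.2857
After a trace-element assay='match': P(supplier A) = 0.65·0.2857 / (0.65·0.2857 + 0.45·0.7143) ≈ 0.3662
After a quality check='pass': P(supplier A) = 0.9·0.3662 / (0.9·0.3662 + 0.25·0.6338) ≈ 0.6753

0.675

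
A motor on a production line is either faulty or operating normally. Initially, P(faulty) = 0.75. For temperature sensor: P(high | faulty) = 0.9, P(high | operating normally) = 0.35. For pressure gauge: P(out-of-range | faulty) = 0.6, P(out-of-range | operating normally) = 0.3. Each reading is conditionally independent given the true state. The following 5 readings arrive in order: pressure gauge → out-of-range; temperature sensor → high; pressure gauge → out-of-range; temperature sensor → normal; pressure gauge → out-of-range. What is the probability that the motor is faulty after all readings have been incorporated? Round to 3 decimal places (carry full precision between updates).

0.905

Each posterior becomes the prior for the next update.
After pressure gauge='out-of-range': P(faulty) = 0.6·0.7500 / (0.6·0.7500 + 0.3·0.2500) ≈ 0.8571
After temperature sensor='high': P(faulty) = 0.9·0.8571 / (0.9·0.8571 + 0.35·0.1429) ≈ 0.9391
After pressure gauge='out-of-range': P(faulty) = 0.6·0.9391 / (0.6·0.9391 + 0.3·0.0609) ≈ 0.9686
After temperature sensor='normal': P(faulty) = 0.1·0.9686 / (0.1·0.9686 + 0.65·0.0314) ≈ 0.8260
After pressure gauge='out-of-range': P(faulty) = 0.6·0.8260 / (0.6·0.8260 + 0.3·0.1740) ≈ 0.9047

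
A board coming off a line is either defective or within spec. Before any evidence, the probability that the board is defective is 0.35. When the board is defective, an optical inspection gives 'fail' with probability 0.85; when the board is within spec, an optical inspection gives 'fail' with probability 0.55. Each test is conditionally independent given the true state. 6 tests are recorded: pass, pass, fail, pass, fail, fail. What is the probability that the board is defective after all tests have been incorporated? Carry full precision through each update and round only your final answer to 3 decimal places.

0.069

After 'pass': P(defective) = 0.15·0.3500 / (0.15·0.3500 + 0.45·0.6500) ≈ 0.1522
After 'pass': P(defective) = 0.15·0.1522 / (0.15·0.1522 + 0.45·0.8478) ≈ 0.0565
After 'fail': P(defective) = 0.85·0.0565 / (0.85·0.0565 + 0.55·0.9435) ≈ 0.0846
After 'pass': P(defective) = 0.15·0.0846 / (0.15·0.0846 + 0.45·0.9154) ≈ 0.0299
After 'fail': P(defective) = 0.85·0.0299 / (0.85·0.0299 + 0.55·0.9701) ≈ 0.0455
After 'fail': P(defective) = 0.85·0.0455 / (0.85·0.0455 + 0.55·0.9545) ≈ 0.0686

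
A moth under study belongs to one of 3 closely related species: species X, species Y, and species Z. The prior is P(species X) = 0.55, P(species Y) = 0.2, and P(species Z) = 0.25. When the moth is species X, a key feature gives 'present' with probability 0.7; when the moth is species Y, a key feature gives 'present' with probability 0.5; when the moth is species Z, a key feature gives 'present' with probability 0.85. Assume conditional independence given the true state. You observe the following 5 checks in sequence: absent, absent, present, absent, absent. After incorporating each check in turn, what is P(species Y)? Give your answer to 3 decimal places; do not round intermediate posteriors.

After 'absent': normaliser = 0.3·0.5500 + 0.5·0.2000 + 0.15·0.2500; P(species X) ≈ 0.5455, P(species Y) ≈ 0.3306, P(species Z) ≈ 0.1240
After 'absent': normaliser = 0.3·0.5455 + 0.5·0.3306 + 0.15·0.1240; P(species X) ≈ 0.4709, P(species Y) ≈ 0.4756, P(species Z) ≈ 0.0535
After 'present': normaliser = 0.7·0.4709 + 0.5·0.4756 + 0.85·0.0535; P(species X) ≈ 0.5378, P(species Y) ≈ 0.3880, P(species Z) ≈ 0.0742
After 'absent': normaliser = 0.3·0.5378 + 0.5·0.3880 + 0.15·0.0742; P(species X) ≈ 0.4402, P(species Y) ≈ 0.5294, P(species Z) ≈ 0.0304
After 'absent': normaliser = 0.3·0.4402 + 0.5·0.5294 + 0.15·0.0304; P(species X) ≈ 0.3291, P(species Y) ≈ 0.6596, P(species Z) ≈ 0.0114

0.660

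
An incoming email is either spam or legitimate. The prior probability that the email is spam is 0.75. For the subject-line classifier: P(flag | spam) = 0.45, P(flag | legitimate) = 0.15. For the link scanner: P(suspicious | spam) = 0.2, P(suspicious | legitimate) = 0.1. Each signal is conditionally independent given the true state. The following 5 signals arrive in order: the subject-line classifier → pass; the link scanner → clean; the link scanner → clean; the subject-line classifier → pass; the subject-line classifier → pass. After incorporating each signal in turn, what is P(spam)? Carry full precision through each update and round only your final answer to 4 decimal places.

Apply Bayes' rule sequentially, carrying P(spam) forward.
After the subject-line classifier='pass': P(spam) = 0.55·0.7500 / (0.55·0.7500 + 0.85·0.2500) ≈ 0.6600
After the link scanner='clean': P(spam) = 0.8·0.6600 / (0.8·0.6600 + 0.9·0.3400) ≈ 0.6331
After the link scanner='clean': P(spam) = 0.8·0.6331 / (0.8·0.6331 + 0.9·0.3669) ≈ 0.6053
After the subject-line classifier='pass': P(spam) = 0.55·0.6053 / (0.55·0.6053 + 0.85·0.3947) ≈ 0.4981
After the subject-line classifier='pass': P(spam) = 0.55·0.4981 / (0.55·0.4981 + 0.85·0.5019) ≈ 0.3910

0.3910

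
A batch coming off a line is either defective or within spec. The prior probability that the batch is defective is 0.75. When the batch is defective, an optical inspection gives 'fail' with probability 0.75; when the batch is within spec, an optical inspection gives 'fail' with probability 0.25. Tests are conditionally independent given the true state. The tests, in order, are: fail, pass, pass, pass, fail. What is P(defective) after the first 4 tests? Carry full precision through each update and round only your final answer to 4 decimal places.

Each posterior becomes the prior for the next update.
After 'fail': P(defective) = 0.75·0.7500 / (0.75·0.7500 + 0.25·0.2500) ≈ 0.9000
After 'pass': P(defective) = 0.25·0.9000 / (0.25·0.9000 + 0.75·0.1000) ≈ 0.7500
After 'pass': P(defective) = 0.25·0.7500 / (0.25·0.7500 + 0.75·0.2500) ≈ 0.5000
After 'pass': P(defective) = 0.25·0.5000 / (0.25·0.5000 + 0.75·0.5000) ≈ 0.2500

0.2500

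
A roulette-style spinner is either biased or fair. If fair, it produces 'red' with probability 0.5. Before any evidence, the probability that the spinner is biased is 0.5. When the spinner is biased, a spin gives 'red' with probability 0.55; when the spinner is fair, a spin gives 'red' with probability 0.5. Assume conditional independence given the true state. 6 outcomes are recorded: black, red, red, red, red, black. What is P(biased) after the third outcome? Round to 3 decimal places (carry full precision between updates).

After 'black': P(biased) = 0.45·0.5000 / (0.45·0.5000 + 0.5·0.5000) ≈ 0.4737
After 'red': P(biased) = 0.55·0.4737 / (0.55·0.4737 + 0.5·0.5263) ≈ 0.4975
After 'red': P(biased) = 0.55·0.4975 / (0.55·0.4975 + 0.5·0.5025) ≈ 0.5213

0.521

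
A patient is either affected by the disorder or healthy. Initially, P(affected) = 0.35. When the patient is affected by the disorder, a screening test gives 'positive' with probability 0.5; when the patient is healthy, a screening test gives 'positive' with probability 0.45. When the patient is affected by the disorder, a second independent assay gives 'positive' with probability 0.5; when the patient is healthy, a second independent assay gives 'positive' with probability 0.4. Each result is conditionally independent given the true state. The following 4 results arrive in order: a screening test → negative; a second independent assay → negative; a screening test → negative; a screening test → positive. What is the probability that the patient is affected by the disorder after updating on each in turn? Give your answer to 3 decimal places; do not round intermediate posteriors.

Each posterior becomes the prior for the next update.
After a screening test='negative': P(affected) = 0.5·0.3500 / (0.5·0.3500 + 0.55·0.6500) ≈ 0.3286
After a second independent assay='negative': P(affected) = 0.5·0.3286 / (0.5·0.3286 + 0.6·0.6714) ≈ 0.2897
After a screening test='negative': P(affected) = 0.5·0.2897 / (0.5·0.2897 + 0.55·0.7103) ≈ 0.2705
After a screening test='positive': P(affected) = 0.5·0.2705 / (0.5·0.2705 + 0.45·0.7295) ≈ 0.2918

0.292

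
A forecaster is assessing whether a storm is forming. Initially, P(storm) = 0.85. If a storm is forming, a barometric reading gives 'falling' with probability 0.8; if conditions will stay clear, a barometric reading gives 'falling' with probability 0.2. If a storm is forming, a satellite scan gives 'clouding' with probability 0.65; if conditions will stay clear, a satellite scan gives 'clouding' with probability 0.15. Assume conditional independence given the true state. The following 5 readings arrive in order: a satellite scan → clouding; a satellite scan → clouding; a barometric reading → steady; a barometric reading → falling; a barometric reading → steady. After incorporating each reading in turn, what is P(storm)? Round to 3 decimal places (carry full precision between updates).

Apply Bayes' rule sequentially, carrying P(storm) forward.
After a satellite scan='clouding': P(storm) = 0.65·0.8500 / (0.65·0.8500 + 0.15·0.1500) ≈ 0.9609
After a satellite scan='clouding': P(storm) = 0.65·0.9609 / (0.65·0.9609 + 0.15·0.0391) ≈ 0.9907
After a barometric reading='steady': P(storm) = 0.2·0.9907 / (0.2·0.9907 + 0.8·0.0093) ≈ 0.9638
After a barometric reading='falling': P(storm) = 0.8·0.9638 / (0.8·0.9638 + 0.2·0.0362) ≈ 0.9907
After a barometric reading='steady': P(storm) = 0.2·0.9907 / (0.2·0.9907 + 0.8·0.0093) ≈ 0.9638

0.964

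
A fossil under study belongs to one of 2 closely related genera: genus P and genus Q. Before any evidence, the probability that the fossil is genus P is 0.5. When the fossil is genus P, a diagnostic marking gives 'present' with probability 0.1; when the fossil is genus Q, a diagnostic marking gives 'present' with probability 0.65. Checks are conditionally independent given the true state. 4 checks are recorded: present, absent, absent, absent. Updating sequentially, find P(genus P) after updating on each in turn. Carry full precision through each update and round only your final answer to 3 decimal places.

Apply Bayes' rule sequentially, carrying P(genus P) forward.
After 'present': P(genus P) = 0.1·0.5000 / (0.1·0.5000 + 0.65·0.5000) ≈ 0.1333
After 'absent': P(genus P) = 0.9·0.1333 / (0.9·0.1333 + 0.35·0.8667) ≈ 0.2835
After 'absent': P(genus P) = 0.9·0.2835 / (0.9·0.2835 + 0.35·0.7165) ≈ 0.5043
After 'absent': P(genus P) = 0.9·0.5043 / (0.9·0.5043 + 0.35·0.4957) ≈ 0.7234

0.723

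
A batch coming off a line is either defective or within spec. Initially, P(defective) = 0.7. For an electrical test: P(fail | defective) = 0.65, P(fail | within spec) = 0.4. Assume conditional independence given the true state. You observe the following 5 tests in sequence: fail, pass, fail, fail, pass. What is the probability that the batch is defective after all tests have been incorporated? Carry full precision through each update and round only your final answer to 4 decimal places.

0.7731

After 'fail': P(defective) = 0.65·0.7000 / (0.65·0.7000 + 0.4·0.3000) ≈ 0.7913
After 'pass': P(defective) = 0.35·0.7913 / (0.35·0.7913 + 0.6·0.2087) ≈ 0.6886
After 'fail': P(defective) = 0.65·0.6886 / (0.65·0.6886 + 0.4·0.3114) ≈ 0.7823
After 'fail': P(defective) = 0.65·0.7823 / (0.65·0.7823 + 0.4·0.2177) ≈ 0.8538
After 'pass': P(defective) = 0.35·0.8538 / (0.35·0.8538 + 0.6·0.1462) ≈ 0.7731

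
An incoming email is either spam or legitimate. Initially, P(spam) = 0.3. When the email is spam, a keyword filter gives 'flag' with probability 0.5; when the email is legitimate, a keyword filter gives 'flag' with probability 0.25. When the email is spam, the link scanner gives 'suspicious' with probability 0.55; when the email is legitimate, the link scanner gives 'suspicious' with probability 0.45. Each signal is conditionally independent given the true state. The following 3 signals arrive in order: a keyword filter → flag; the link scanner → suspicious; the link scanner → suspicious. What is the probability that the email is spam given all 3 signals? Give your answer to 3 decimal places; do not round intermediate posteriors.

After a keyword filter='flag': P(spam) = 0.5·0.3000 / (0.5·0.3000 + 0.25·0.7000) ≈ 0.4615
After the link scanner='suspicious': P(spam) = 0.55·0.4615 / (0.55·0.4615 + 0.45·0.5385) ≈ 0.5116
After the link scanner='suspicious': P(spam) = 0.55·0.5116 / (0.55·0.5116 + 0.45·0.4884) ≈ 0.5615

0.561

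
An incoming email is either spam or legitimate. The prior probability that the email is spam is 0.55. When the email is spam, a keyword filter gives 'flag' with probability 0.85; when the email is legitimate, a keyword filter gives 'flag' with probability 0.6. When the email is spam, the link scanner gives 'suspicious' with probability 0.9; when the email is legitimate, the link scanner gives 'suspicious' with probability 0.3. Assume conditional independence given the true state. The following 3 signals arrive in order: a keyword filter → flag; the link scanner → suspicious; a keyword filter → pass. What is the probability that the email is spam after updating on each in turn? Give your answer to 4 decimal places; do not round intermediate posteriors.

After a keyword filter='flag': P(spam) = 0.85·0.5500 / (0.85·0.5500 + 0.6·0.4500) ≈ 0.6339
After the link scanner='suspicious': P(spam) = 0.9·0.6339 / (0.9·0.6339 + 0.3·0.3661) ≈ 0.8386
After a keyword filter='pass': P(spam) = 0.15·0.8386 / (0.15·0.8386 + 0.4·0.1614) ≈ 0.6608

0.6608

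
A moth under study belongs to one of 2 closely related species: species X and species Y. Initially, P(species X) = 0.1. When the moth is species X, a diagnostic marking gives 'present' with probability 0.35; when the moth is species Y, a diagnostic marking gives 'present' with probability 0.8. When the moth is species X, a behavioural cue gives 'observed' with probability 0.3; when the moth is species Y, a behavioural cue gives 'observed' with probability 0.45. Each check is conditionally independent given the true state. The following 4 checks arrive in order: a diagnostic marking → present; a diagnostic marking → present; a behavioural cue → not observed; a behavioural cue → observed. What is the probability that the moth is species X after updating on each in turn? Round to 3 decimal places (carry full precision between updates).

After a diagnostic marking='present': P(species X) = 0.35·0.1000 / (0.35·0.1000 + 0.8·0.9000) ≈ 0.0464
After a diagnostic marking='present': P(species X) = 0.35·0.0464 / (0.35·0.0464 + 0.8·0.9536) ≈ 0.0208
After a behavioural cue='not observed': P(species X) = 0.7·0.0208 / (0.7·0.0208 + 0.55·0.9792) ≈ 0.0264
After a behavioural cue='observed': P(species X) = 0.3·0.0264 / (0.3·0.0264 + 0.45·0.9736) ≈ 0.0177

0.018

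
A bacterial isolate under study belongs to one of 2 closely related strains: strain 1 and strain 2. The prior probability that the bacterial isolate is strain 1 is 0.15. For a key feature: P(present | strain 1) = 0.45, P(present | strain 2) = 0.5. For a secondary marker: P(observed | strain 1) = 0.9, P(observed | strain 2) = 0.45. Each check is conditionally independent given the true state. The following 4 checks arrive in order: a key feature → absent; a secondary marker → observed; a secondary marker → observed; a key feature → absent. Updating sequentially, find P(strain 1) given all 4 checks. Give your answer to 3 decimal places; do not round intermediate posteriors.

0.461

After a key feature='absent': P(strain 1) = 0.55·0.1500 / (0.55·0.1500 + 0.5·0.8500) ≈ 0.1626
After a secondary marker='observed': P(strain 1) = 0.9·0.1626 / (0.9·0.1626 + 0.45·0.8374) ≈ 0.2797
After a secondary marker='observed': P(strain 1) = 0.9·0.2797 / (0.9·0.2797 + 0.45·0.7203) ≈ 0.4371
After a key feature='absent': P(strain 1) = 0.55·0.4371 / (0.55·0.4371 + 0.5·0.5629) ≈ 0.4607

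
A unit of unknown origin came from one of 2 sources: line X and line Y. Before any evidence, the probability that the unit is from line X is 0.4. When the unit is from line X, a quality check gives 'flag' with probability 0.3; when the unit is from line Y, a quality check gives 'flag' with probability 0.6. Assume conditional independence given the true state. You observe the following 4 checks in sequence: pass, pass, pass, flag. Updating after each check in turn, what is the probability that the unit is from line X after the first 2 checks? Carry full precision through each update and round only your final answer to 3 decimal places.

Each posterior becomes the prior for the next update.
After 'pass': P(line X) = 0.7·0.4000 / (0.7·0.4000 + 0.4·0.6000) ≈ 0.5385
After 'pass': P(line X) = 0.7·0.5385 / (0.7·0.5385 + 0.4·0.4615) ≈ 0.6712

0.671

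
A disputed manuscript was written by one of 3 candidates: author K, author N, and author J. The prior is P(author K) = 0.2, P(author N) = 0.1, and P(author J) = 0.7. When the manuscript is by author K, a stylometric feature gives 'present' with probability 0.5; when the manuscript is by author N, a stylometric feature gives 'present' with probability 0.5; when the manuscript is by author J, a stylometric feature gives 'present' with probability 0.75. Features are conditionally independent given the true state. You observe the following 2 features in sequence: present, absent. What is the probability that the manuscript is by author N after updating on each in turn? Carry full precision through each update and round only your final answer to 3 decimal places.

0.121

Apply Bayes' rule sequentially, carrying P(author N) forward.
After 'present': normaliser = 0.5·0.2000 + 0.5·0.1000 + 0.75·0.7000; P(author K) ≈ 0.1481, P(author N) ≈ 0.0741, P(author J) ≈ 0.7778
After 'absent': normaliser = 0.5·0.1481 + 0.5·0.0741 + 0.25·0.7778; P(author K) ≈ 0.2424, P(author N) ≈ 0.1212, P(author J) ≈ 0.6364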